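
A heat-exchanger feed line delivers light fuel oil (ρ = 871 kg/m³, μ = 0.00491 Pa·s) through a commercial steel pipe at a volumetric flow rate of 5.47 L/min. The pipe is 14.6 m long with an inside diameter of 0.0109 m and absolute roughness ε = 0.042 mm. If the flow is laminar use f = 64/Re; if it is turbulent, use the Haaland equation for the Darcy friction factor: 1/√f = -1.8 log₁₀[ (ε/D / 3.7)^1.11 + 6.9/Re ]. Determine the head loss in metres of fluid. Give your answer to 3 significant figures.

Q = 5.47 L/min = 5.47/60000 = 9.117e-05 m³/s.
Cross-sectional area A = πD²/4 = π(0.0109)²/4 = 9.331e-05 m²; mean velocity V = Q/A = 9.117e-05/9.331e-05 = 0.977 m/s.
Reynolds number Re = ρVD/μ = 871 · 0.977 · 0.0109 / 0.00491 = 1889.
Re < 2300 → laminar flow, so f = 64/Re = 64/1889 = 0.03388 (the turbulent correlation is not needed).
Darcy-Weisbach: ΔP = f(L/D)(ρV²/2) = 0.03388·(14.6/0.0109)·(871·0.977²/2) = 0.03388·1339·415.7 = 1.886e+04 Pa.
Head loss h_f = ΔP/(ρg) = 1.886e+04/(871·9.81) = 2.21 m.

h_f ≈ 2.21 m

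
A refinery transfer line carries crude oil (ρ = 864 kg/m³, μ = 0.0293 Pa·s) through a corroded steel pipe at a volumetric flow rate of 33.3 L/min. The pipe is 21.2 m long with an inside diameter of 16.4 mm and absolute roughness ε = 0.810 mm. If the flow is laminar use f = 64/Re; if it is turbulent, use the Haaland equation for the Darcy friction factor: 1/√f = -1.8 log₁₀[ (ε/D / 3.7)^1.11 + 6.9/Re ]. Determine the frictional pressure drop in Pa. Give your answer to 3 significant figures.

Q = 33.3 L/min = 33.3/60000 = 0.000555 m³/s.
Cross-sectional area A = πD²/4 = π(0.0164)²/4 = 0.0002112 m²; mean velocity V = Q/A = 0.000555/0.0002112 = 2.627 m/s.
Reynolds number Re = ρVD/μ = 864 · 2.627 · 0.0164 / 0.0293 = 1271.
Re < 2300 → laminar flow, so f = 64/Re = 64/1271 = 0.05037 (the turbulent correlation is not needed).
Darcy-Weisbach: ΔP = f(L/D)(ρV²/2) = 0.05037·(21.2/0.0164)·(864·2.627²/2) = 0.05037·1293·2982 = 1.942e+05 Pa.

ΔP ≈ 194000 Pa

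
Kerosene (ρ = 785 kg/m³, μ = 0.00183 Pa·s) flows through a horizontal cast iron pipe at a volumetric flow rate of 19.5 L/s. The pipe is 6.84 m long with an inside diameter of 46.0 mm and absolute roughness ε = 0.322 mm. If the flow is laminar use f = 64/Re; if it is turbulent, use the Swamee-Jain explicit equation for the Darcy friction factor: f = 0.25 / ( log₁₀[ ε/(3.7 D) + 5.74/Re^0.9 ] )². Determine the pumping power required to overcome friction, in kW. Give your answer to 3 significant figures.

Q = 19.5 L/s = 19.5/1000 = 0.0195 m³/s.
Cross-sectional area A = πD²/4 = π(0.046)²/4 = 0.001662 m²; mean velocity V = Q/A = 0.0195/0.001662 = 11.73 m/s.
Reynolds number Re = ρVD/μ = 785 · 11.73 · 0.046 / 0.00183 = 2.315e+05.
Re > 4000 → turbulent. Relative roughness ε/D = 0.000322/0.046 = 0.007. Swamee-Jain: f = 0.25/(log₁₀[0.007/3.7 + 5.74/2.315e+05^0.9])² = 0.25/(log₁₀[0.00189 + 8.53e-05])² = 0.25/(-2.704)² = 0.03419.
Darcy-Weisbach: ΔP = f(L/D)(ρV²/2) = 0.03419·(6.84/0.046)·(785·11.73²/2) = 0.03419·148.7·5.404e+04 = 2.747e+05 Pa.
Pumping power P = QΔP = 0.0195·2.747e+05 = 5358 W = 5.36 kW.

P ≈ 5.36 kW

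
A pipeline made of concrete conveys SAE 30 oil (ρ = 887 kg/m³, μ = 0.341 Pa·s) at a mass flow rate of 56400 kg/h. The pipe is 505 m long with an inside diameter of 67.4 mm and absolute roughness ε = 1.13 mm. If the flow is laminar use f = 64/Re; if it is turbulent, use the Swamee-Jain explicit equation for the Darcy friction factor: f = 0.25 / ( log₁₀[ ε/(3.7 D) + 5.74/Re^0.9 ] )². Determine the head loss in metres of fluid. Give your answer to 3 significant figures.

ṁ = 56400 kg/h = 56400/3600 = 15.67 kg/s.
A = πD²/4 = π(0.0674)²/4 = 0.003568 m²; mean velocity V = ṁ/(ρA) = 15.67/(887 · 0.003568) = 4.95 m/s.
Reynolds number Re = ρVD/μ = 887 · 4.95 · 0.0674 / 0.341 = 867.9.
Re < 2300 → laminar flow, so f = 64/Re = 64/867.9 = 0.07374 (the turbulent correlation is not needed).
Darcy-Weisbach: ΔP = f(L/D)(ρV²/2) = 0.07374·(505/0.0674)·(887·4.95²/2) = 0.07374·7493·1.087e+04 = 6.005e+06 Pa.
Head loss h_f = ΔP/(ρg) = 6.005e+06/(887·9.81) = 690 m.

h_f ≈ 690 m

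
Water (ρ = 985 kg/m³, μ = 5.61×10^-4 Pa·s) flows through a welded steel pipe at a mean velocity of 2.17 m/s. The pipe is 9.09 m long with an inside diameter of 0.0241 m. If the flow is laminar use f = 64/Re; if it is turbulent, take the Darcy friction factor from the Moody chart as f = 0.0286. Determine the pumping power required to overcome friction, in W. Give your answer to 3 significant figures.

P ≈ 24.8 W

Reynolds number Re = ρVD/μ = 985 · 2.17 · 0.0241 / 0.000561 = 9.182e+04.
Re > 4000 → turbulent; use the Moody-chart value f = 0.0286.
Darcy-Weisbach: ΔP = f(L/D)(ρV²/2) = 0.0286·(9.09/0.0241)·(985·2.17²/2) = 0.0286·377.2·2319 = 2.502e+04 Pa.
Q = V·A = 2.17·0.0004562 = 0.0009899 m³/s.
Pumping power P = QΔP = 0.0009899·2.502e+04 = 24.76 W = 24.8 W.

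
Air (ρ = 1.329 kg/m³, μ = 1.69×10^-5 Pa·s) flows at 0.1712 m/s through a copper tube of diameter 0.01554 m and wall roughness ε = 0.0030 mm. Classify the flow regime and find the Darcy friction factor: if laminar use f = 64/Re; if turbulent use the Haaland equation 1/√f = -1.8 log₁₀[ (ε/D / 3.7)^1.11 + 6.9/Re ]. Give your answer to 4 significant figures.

Re = ρVD/μ = 1.329·0.1712·0.01554/1.69e-05 = 209.2.
Re < 2300 → laminar, so f = 64/Re = 0.3059 (roughness is irrelevant in laminar flow).

f ≈ 0.3059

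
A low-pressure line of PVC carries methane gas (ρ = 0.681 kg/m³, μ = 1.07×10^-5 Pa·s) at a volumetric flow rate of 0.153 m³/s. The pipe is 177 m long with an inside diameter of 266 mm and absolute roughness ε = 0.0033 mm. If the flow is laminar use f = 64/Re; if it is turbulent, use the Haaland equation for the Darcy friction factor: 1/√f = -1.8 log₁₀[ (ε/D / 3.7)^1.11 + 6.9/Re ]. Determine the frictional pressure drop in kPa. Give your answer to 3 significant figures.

Cross-sectional area A = πD²/4 = π(0.266)²/4 = 0.05557 m²; mean velocity V = Q/A = 0.153/0.05557 = 2.753 m/s.
Reynolds number Re = ρVD/μ = 0.681 · 2.753 · 0.266 / 1.07e-05 = 4.661e+04.
Re > 4000 → turbulent. Relative roughness ε/D = 3.3e-06/0.266 = 1.24e-05. Haaland: 1/√f = -1.8 log₁₀[(1.24e-05/3.7)^1.11 + 6.9/4.661e+04] = -1.8 log₁₀[8.38e-07 + 0.000148] = 6.889, so f = 0.02107.
Darcy-Weisbach: ΔP = f(L/D)(ρV²/2) = 0.02107·(177/0.266)·(0.681·2.753²/2) = 0.02107·665.4·2.581 = 36.19 Pa.
ΔP = 36.19 Pa = 0.0362 kPa.

ΔP ≈ 0.0362 kPa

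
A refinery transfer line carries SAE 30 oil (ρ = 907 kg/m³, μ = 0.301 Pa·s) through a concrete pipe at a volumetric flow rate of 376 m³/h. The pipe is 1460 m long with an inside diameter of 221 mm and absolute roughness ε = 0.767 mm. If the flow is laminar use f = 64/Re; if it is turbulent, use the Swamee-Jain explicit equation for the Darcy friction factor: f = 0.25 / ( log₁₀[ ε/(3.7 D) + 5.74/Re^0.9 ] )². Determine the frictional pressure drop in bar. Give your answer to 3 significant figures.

Q = 376 m³/h = 376/3600 = 0.1044 m³/s.
Cross-sectional area A = πD²/4 = π(0.221)²/4 = 0.03836 m²; mean velocity V = Q/A = 0.1044/0.03836 = 2.723 m/s.
Reynolds number Re = ρVD/μ = 907 · 2.723 · 0.221 / 0.301 = 1813.
Re < 2300 → laminar flow, so f = 64/Re = 64/1813 = 0.0353 (the turbulent correlation is not needed).
Darcy-Weisbach: ΔP = f(L/D)(ρV²/2) = 0.0353·(1460/0.221)·(907·2.723²/2) = 0.0353·6606·3362 = 7.84e+05 Pa.
ΔP = 7.84e+05 Pa = 7.84 bar.

ΔP ≈ 7.84 bar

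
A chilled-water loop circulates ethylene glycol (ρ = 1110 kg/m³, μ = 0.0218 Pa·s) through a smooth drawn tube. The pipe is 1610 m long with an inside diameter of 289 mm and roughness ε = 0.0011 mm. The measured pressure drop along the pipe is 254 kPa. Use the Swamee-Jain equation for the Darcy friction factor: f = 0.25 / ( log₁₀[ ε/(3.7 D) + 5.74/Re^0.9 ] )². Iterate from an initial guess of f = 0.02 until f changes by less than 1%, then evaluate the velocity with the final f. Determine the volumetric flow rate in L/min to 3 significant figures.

Rearranging Darcy-Weisbach: V = √(2·ΔP·D/(f·L·ρ)). With ε/D = 1.1e-06/0.289 = 3.81e-06, iterate starting from f = 0.02:
  f = 0.02 → V = √(2·2.54e+05·0.289/(0.02·1610·1110)) = 2.027 m/s; Re = ρVD/μ = 2.982e+04; f → 0.02342
  f = 0.02342 → V = 1.873 m/s; Re = 2.756e+04; f → 0.02387
  f = 0.02387 → V = 1.855 m/s; Re = 2.73e+04; f → 0.02392
Converged (Δf/f < 1%). With the final f = 0.02392: V = √(2·2.54e+05·0.289/(0.02392·1610·1110)) = 1.853 m/s.
Q = V·A = 1.853·(π/4·0.289²) = 0.1216 m³/s = 7290 L/min.

Q ≈ 7290 L/min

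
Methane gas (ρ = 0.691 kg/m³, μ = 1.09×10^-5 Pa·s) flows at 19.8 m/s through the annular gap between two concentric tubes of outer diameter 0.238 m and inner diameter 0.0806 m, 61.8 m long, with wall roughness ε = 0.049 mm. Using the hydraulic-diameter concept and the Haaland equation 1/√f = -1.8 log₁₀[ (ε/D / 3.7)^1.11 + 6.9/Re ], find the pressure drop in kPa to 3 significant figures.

Hydraulic diameter D_h = 4A/P = D_o - D_i = 0.238 - 0.0806 = 0.1574 m.
Re = ρVD_h/μ = 0.691·19.8·0.1574/1.09e-05 = 1.976e+05.
ε/D_h = 4.9e-05/0.1574 = 0.000311; Haaland gives 1/√f = -1.8 log₁₀[3e-05+3.49e-05] = 7.538, so f = 0.0176.
ΔP = f(L/D_h)(ρV²/2) = 0.0176·61.8/0.1574·135.4 = 935.9 Pa.
ΔP = 0.936 kPa.

ΔP ≈ 0.936 kPa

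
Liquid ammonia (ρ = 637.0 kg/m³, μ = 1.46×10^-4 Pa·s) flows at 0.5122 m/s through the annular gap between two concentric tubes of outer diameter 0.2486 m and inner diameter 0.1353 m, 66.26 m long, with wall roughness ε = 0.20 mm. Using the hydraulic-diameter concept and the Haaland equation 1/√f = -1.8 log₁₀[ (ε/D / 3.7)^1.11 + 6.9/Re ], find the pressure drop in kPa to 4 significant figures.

Hydraulic diameter D_h = 4A/P = D_o - D_i = 0.2486 - 0.1353 = 0.1133 m.
Re = ρVD_h/μ = 637·0.5122·0.1133/0.000146 = 2.532e+05.
ε/D_h = 0.0002/0.1133 = 0.00177; Haaland gives 1/√f = -1.8 log₁₀[0.000206+2.73e-05] = 6.539, so f = 0.02339.
ΔP = f(L/D_h)(ρV²/2) = 0.02339·66.26/0.1133·83.56 = 1143 Pa.
ΔP = 1.143 kPa.

ΔP ≈ 1.143 kPa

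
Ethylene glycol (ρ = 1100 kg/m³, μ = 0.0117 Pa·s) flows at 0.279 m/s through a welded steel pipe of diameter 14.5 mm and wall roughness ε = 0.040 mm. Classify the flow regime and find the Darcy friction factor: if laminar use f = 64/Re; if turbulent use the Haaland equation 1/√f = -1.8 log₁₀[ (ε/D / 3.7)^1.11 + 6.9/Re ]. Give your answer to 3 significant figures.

f ≈ 0.168

Re = ρVD/μ = 1100·0.279·0.0145/0.0117 = 380.3.
Re < 2300 → laminar, so f = 64/Re = 0.1683 (roughness is irrelevant in laminar flow).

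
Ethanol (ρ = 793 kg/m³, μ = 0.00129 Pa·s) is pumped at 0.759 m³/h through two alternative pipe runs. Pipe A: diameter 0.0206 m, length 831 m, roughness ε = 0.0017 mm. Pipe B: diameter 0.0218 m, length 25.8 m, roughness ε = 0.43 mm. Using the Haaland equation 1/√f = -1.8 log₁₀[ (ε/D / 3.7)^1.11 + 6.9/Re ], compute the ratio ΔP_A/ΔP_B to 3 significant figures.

Pipe A: V = Q/A = 0.0002108/0.0003333 = 0.6326 m/s; Re = 8011; ε/D = 8.25e-05; Haaland → f = 0.03293; ΔP_A = f(L/D)(ρV²/2) = 2.108e+05 Pa.
Pipe B: V = Q/A = 0.0002108/0.0003733 = 0.5649 m/s; Re = 7570; ε/D = 0.0197; Haaland → f = 0.05323; ΔP_B = f(L/D)(ρV²/2) = 7970 Pa.
ΔP_A/ΔP_B = 2.108e+05/7970 = 26.4.

ΔP_A/ΔP_B ≈ 26.4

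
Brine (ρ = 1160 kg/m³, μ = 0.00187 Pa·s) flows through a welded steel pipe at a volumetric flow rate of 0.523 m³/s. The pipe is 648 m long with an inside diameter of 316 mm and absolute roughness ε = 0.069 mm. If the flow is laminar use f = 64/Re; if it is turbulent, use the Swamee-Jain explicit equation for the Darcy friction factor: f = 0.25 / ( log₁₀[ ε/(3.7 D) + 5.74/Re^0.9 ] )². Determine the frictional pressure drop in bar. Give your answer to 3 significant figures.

Cross-sectional area A = πD²/4 = π(0.316)²/4 = 0.07843 m²; mean velocity V = Q/A = 0.523/0.07843 = 6.669 m/s.
Reynolds number Re = ρVD/μ = 1160 · 6.669 · 0.316 / 0.00187 = 1.307e+06.
Re > 4000 → turbulent. Relative roughness ε/D = 6.9e-05/0.316 = 0.000218. Swamee-Jain: f = 0.25/(log₁₀[0.000218/3.7 + 5.74/1.307e+06^0.9])² = 0.25/(log₁₀[5.9e-05 + 1.8e-05])² = 0.25/(-4.114)² = 0.01477.
Darcy-Weisbach: ΔP = f(L/D)(ρV²/2) = 0.01477·(648/0.316)·(1160·6.669²/2) = 0.01477·2051·2.579e+04 = 7.814e+05 Pa.
ΔP = 7.814e+05 Pa = 7.81 bar.

ΔP ≈ 7.81 bar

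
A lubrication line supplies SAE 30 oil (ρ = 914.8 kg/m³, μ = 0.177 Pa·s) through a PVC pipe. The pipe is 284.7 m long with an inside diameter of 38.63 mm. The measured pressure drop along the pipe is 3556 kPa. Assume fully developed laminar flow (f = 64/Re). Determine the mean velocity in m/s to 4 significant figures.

For laminar flow, f = 64/Re with Re = ρVD/μ, so Darcy-Weisbach reduces to ΔP = 32μLV/D². Solving for V: V = ΔP·D²/(32μL) = 3.556e+06·(0.03863)²/(32·0.177·284.7) = 3.291 m/s.
Check: Re = ρVD/μ = 914.8·3.291·0.03863/0.177 = 657 < 2300, so the laminar assumption holds.

V ≈ 3.291 m/s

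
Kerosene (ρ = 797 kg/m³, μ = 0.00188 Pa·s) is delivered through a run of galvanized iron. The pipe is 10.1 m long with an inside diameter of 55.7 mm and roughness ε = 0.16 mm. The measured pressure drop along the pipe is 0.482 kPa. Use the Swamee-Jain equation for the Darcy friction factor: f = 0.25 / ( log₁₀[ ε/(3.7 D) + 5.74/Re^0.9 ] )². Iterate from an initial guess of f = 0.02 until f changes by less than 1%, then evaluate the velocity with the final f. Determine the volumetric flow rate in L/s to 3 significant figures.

Rearranging Darcy-Weisbach: V = √(2·ΔP·D/(f·L·ρ)). With ε/D = 0.00016/0.0557 = 0.00287, iterate starting from f = 0.02:
  f = 0.02 → V = √(2·482·0.0557/(0.02·10.1·797)) = 0.5775 m/s; Re = ρVD/μ = 1.364e+04; f → 0.03357
  f = 0.03357 → V = 0.4457 m/s; Re = 1.053e+04; f → 0.03515
  f = 0.03515 → V = 0.4356 m/s; Re = 1.029e+04; f → 0.0353
Converged (Δf/f < 1%). With the final f = 0.0353: V = √(2·482·0.0557/(0.0353·10.1·797)) = 0.4347 m/s.
Q = V·A = 0.4347·(π/4·0.0557²) = 0.001059 m³/s = 1.06 L/s.

Q ≈ 1.06 L/s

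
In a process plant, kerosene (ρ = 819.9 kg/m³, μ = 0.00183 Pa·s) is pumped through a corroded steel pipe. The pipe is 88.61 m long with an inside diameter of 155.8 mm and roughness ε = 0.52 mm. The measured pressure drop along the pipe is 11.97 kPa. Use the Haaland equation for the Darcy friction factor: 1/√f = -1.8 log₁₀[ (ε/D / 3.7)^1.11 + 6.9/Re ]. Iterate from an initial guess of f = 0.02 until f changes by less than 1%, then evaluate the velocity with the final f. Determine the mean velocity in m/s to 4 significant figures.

Rearranging Darcy-Weisbach: V = √(2·ΔP·D/(f·L·ρ)). With ε/D = 0.00052/0.1558 = 0.00334, iterate starting from f = 0.02:
  f = 0.02 → V = √(2·1.197e+04·0.1558/(0.02·88.61·819.9)) = 1.602 m/s; Re = ρVD/μ = 1.118e+05; f → 0.028
  f = 0.028 → V = 1.354 m/s; Re = 9.451e+04; f → 0.02818
Converged (Δf/f < 1%). With the final f = 0.02818: V = √(2·1.197e+04·0.1558/(0.02818·88.61·819.9)) = 1.35 m/s.

V ≈ 1.350 m/s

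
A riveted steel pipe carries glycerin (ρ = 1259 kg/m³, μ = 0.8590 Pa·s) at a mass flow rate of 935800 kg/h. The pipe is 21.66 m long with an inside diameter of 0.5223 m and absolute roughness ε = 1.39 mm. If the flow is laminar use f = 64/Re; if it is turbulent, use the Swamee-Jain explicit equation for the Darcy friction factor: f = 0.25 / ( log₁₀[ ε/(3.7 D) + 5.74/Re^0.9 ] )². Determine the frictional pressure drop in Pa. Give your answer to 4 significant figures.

ΔP ≈ 2103 Pa

ṁ = 935800 kg/h = 935800/3600 = 259.9 kg/s.
A = πD²/4 = π(0.5223)²/4 = 0.2143 m²; mean velocity V = ṁ/(ρA) = 259.9/(1259 · 0.2143) = 0.9637 m/s.
Reynolds number Re = ρVD/μ = 1259 · 0.9637 · 0.5223 / 0.859 = 737.7.
Re < 2300 → laminar flow, so f = 64/Re = 64/737.7 = 0.08676 (the turbulent correlation is not needed).
Darcy-Weisbach: ΔP = f(L/D)(ρV²/2) = 0.08676·(21.66/0.5223)·(1259·0.9637²/2) = 0.08676·41.47·584.6 = 2103 Pa.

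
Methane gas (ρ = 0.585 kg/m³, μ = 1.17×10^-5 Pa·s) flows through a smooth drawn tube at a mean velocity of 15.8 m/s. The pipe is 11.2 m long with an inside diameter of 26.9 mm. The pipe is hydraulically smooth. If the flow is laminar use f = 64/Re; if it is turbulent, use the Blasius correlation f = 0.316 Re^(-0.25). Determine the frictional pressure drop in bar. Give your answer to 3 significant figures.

ΔP ≈ 0.00796 bar

Reynolds number Re = ρVD/μ = 0.585 · 15.8 · 0.0269 / 1.17e-05 = 2.125e+04.
Re > 4000 → turbulent. Smooth-pipe (Blasius): f = 0.316 Re^(-0.25) = 0.316/(2.125e+04)^0.25 = 0.02617.
Darcy-Weisbach: ΔP = f(L/D)(ρV²/2) = 0.02617·(11.2/0.0269)·(0.585·15.8²/2) = 0.02617·416.4·73.02 = 795.7 Pa.
ΔP = 795.7 Pa = 0.00796 bar.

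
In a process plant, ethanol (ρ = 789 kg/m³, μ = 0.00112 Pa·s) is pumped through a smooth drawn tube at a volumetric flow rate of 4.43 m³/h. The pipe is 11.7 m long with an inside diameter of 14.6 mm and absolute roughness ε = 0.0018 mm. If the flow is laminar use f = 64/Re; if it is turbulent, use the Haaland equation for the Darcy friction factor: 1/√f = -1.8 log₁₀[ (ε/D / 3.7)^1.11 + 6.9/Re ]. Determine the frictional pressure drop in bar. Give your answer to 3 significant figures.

ΔP ≈ 3.31 bar

Q = 4.43 m³/h = 4.43/3600 = 0.001231 m³/s.
Cross-sectional area A = πD²/4 = π(0.0146)²/4 = 0.0001674 m²; mean velocity V = Q/A = 0.001231/0.0001674 = 7.35 m/s.
Reynolds number Re = ρVD/μ = 789 · 7.35 · 0.0146 / 0.00112 = 7.56e+04.
Re > 4000 → turbulent. Relative roughness ε/D = 1.8e-06/0.0146 = 0.000123. Haaland: 1/√f = -1.8 log₁₀[(0.000123/3.7)^1.11 + 6.9/7.56e+04] = -1.8 log₁₀[1.07e-05 + 9.13e-05] = 7.185, so f = 0.01937.
Darcy-Weisbach: ΔP = f(L/D)(ρV²/2) = 0.01937·(11.7/0.0146)·(789·7.35²/2) = 0.01937·801.4·2.131e+04 = 3.309e+05 Pa.
ΔP = 3.309e+05 Pa = 3.31 bar.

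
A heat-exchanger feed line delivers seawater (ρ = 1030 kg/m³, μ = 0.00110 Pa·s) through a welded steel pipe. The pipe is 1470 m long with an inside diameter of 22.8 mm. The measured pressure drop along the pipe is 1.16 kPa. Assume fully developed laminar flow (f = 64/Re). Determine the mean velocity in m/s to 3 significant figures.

For laminar flow, f = 64/Re with Re = ρVD/μ, so Darcy-Weisbach reduces to ΔP = 32μLV/D². Solving for V: V = ΔP·D²/(32μL) = 1160·(0.0228)²/(32·0.0011·1470) = 0.01165 m/s.
Check: Re = ρVD/μ = 1030·0.01165·0.0228/0.0011 = 248.8 < 2300, so the laminar assumption holds.

V ≈ 0.0117 m/s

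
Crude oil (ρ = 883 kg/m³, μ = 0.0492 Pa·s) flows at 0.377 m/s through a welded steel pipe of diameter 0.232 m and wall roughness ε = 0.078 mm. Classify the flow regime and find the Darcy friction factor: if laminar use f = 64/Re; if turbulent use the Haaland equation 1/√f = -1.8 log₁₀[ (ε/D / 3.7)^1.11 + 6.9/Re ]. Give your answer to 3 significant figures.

Re = ρVD/μ = 883·0.377·0.232/0.0492 = 1570.
Re < 2300 → laminar, so f = 64/Re = 0.04077 (roughness is irrelevant in laminar flow).

f ≈ 0.0408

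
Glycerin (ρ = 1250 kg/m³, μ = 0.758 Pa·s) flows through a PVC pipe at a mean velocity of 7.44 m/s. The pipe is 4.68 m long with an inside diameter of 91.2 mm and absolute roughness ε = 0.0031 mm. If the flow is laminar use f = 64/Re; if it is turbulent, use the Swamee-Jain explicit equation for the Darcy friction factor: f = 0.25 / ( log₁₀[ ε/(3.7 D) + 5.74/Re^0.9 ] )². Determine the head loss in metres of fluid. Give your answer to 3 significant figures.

Reynolds number Re = ρVD/μ = 1250 · 7.44 · 0.0912 / 0.758 = 1119.
Re < 2300 → laminar flow, so f = 64/Re = 64/1119 = 0.0572 (the turbulent correlation is not needed).
Darcy-Weisbach: ΔP = f(L/D)(ρV²/2) = 0.0572·(4.68/0.0912)·(1250·7.44²/2) = 0.0572·51.32·3.46e+04 = 1.015e+05 Pa.
Head loss h_f = ΔP/(ρg) = 1.015e+05/(1250·9.81) = 8.28 m.

h_f ≈ 8.28 m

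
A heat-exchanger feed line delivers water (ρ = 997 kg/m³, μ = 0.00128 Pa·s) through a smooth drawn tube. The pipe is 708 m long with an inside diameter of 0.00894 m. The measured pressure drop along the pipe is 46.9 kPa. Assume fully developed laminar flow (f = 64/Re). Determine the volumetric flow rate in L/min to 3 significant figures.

For laminar flow, f = 64/Re with Re = ρVD/μ, so Darcy-Weisbach reduces to ΔP = 32μLV/D². Solving for V: V = ΔP·D²/(32μL) = 4.69e+04·(0.00894)²/(32·0.00128·708) = 0.1293 m/s.
Check: Re = ρVD/μ = 997·0.1293·0.00894/0.00128 = 900.1 < 2300, so the laminar assumption holds.
Q = V·A = 0.1293·(π/4·0.00894²) = 8.114e-06 m³/s = 0.487 L/min.

Q ≈ 0.487 L/min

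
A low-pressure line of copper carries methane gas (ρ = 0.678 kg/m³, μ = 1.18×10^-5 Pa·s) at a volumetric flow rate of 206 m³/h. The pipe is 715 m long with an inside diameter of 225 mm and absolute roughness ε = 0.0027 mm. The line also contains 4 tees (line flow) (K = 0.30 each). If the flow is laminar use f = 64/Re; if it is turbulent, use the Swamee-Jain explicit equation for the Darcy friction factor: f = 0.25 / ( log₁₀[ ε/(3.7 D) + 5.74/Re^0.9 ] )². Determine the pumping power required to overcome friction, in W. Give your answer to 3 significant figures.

P ≈ 3.41 W

Q = 206 m³/h = 206/3600 = 0.05722 m³/s.
Cross-sectional area A = πD²/4 = π(0.225)²/4 = 0.03976 m²; mean velocity V = Q/A = 0.05722/0.03976 = 1.439 m/s.
Reynolds number Re = ρVD/μ = 0.678 · 1.439 · 0.225 / 1.18e-05 = 1.861e+04.
Re > 4000 → turbulent. Relative roughness ε/D = 2.7e-06/0.225 = 1.2e-05. Swamee-Jain: f = 0.25/(log₁₀[1.2e-05/3.7 + 5.74/1.861e+04^0.9])² = 0.25/(log₁₀[3.24e-06 + 0.000825])² = 0.25/(-3.082)² = 0.02632.
Total minor-loss coefficient ΣK = 4·0.3 = 1.2.
ΔP = [f·L/D + ΣK]·(ρV²/2) = [0.02632·715/0.225 + 1.2]·(0.678·1.439²/2) = [83.63 + 1.2]·0.7021 = 59.56 Pa.
Pumping power P = QΔP = 0.05722·59.56 = 3.408 W = 3.41 W.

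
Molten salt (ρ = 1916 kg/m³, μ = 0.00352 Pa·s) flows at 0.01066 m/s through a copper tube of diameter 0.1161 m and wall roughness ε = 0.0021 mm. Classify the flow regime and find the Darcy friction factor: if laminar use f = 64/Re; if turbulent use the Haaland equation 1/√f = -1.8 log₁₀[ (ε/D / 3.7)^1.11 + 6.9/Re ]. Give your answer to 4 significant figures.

f ≈ 0.09500

Re = ρVD/μ = 1916·0.01066·0.1161/0.00352 = 673.7.
Re < 2300 → laminar, so f = 64/Re = 0.095 (roughness is irrelevant in laminar flow).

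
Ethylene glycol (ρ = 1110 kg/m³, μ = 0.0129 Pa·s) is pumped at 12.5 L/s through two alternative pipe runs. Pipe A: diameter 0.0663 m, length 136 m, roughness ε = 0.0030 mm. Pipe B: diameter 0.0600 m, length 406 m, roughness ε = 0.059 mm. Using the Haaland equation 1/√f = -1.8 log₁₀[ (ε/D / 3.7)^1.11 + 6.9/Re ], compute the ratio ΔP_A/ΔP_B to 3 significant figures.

ΔP_A/ΔP_B ≈ 0.194

Pipe A: V = Q/A = 0.0125/0.003452 = 3.621 m/s; Re = 2.066e+04; ε/D = 4.52e-05; Haaland → f = 0.02561; ΔP_A = f(L/D)(ρV²/2) = 3.822e+05 Pa.
Pipe B: V = Q/A = 0.0125/0.002827 = 4.421 m/s; Re = 2.282e+04; ε/D = 0.000983; Haaland → f = 0.0269; ΔP_B = f(L/D)(ρV²/2) = 1.974e+06 Pa.
ΔP_A/ΔP_B = 3.822e+05/1.974e+06 = 0.194.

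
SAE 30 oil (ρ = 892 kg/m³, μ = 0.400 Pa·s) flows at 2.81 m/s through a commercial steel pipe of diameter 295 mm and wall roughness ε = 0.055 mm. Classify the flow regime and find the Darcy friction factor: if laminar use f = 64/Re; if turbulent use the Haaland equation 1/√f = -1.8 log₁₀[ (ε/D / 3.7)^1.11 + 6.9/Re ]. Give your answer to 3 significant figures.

Re = ρVD/μ = 892·2.81·0.295/0.4 = 1849.
Re < 2300 → laminar, so f = 64/Re = 0.03462 (roughness is irrelevant in laminar flow).

f ≈ 0.0346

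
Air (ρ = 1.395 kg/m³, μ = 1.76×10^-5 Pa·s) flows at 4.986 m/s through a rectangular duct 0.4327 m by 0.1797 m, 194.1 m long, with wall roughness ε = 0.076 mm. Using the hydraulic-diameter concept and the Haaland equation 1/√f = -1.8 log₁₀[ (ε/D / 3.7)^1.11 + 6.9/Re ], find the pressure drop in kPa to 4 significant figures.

Hydraulic diameter D_h = 4A/P = 4·(0.4327·0.1797)/(2·(0.4327+0.1797)) = 0.311/1.225 = 0.2539 m.
Re = ρVD_h/μ = 1.395·4.986·0.2539/1.76e-05 = 1.004e+05.
ε/D_h = 7.6e-05/0.2539 = 0.000299; Haaland gives 1/√f = -1.8 log₁₀[2.87e-05+6.88e-05] = 7.22, so f = 0.01918.
ΔP = f(L/D_h)(ρV²/2) = 0.01918·194.1/0.2539·17.34 = 254.2 Pa.
ΔP = 0.2542 kPa.

ΔP ≈ 0.2542 kPa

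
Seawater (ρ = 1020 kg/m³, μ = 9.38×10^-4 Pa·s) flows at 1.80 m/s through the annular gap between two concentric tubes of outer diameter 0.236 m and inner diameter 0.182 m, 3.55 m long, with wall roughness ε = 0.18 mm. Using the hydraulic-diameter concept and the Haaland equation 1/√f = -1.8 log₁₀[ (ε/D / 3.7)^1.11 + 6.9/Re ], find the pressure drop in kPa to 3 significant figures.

ΔP ≈ 3.05 kPa

Hydraulic diameter D_h = 4A/P = D_o - D_i = 0.236 - 0.182 = 0.054 m.
Re = ρVD_h/μ = 1020·1.8·0.054/0.000938 = 1.057e+05.
ε/D_h = 0.00018/0.054 = 0.00333; Haaland gives 1/√f = -1.8 log₁₀[0.000417+6.53e-05] = 5.971, so f = 0.02805.
ΔP = f(L/D_h)(ρV²/2) = 0.02805·3.55/0.054·1652 = 3047 Pa.
ΔP = 3.05 kPa.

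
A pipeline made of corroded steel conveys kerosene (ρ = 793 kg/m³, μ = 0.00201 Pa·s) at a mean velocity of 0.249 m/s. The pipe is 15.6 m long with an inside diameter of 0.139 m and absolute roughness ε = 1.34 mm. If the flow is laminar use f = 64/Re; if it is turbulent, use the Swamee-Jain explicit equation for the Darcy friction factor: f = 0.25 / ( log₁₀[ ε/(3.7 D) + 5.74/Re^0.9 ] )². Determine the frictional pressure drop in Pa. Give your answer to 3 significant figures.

ΔP ≈ 117 Pa

Reynolds number Re = ρVD/μ = 793 · 0.249 · 0.139 / 0.00201 = 1.365e+04.
Re > 4000 → turbulent. Relative roughness ε/D = 0.00134/0.139 = 0.00964. Swamee-Jain: f = 0.25/(log₁₀[0.00964/3.7 + 5.74/1.365e+04^0.9])² = 0.25/(log₁₀[0.00261 + 0.00109])² = 0.25/(-2.432)² = 0.04225.
Darcy-Weisbach: ΔP = f(L/D)(ρV²/2) = 0.04225·(15.6/0.139)·(793·0.249²/2) = 0.04225·112.2·24.58 = 116.6 Pa.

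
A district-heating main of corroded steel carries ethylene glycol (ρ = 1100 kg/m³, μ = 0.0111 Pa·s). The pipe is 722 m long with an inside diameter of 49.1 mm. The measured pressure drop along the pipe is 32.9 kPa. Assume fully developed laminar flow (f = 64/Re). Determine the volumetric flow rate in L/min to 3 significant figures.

For laminar flow, f = 64/Re with Re = ρVD/μ, so Darcy-Weisbach reduces to ΔP = 32μLV/D². Solving for V: V = ΔP·D²/(32μL) = 3.29e+04·(0.0491)²/(32·0.0111·722) = 0.3093 m/s.
Check: Re = ρVD/μ = 1100·0.3093·0.0491/0.0111 = 1505 < 2300, so the laminar assumption holds.
Q = V·A = 0.3093·(π/4·0.0491²) = 0.0005856 m³/s = 35.1 L/min.

Q ≈ 35.1 L/min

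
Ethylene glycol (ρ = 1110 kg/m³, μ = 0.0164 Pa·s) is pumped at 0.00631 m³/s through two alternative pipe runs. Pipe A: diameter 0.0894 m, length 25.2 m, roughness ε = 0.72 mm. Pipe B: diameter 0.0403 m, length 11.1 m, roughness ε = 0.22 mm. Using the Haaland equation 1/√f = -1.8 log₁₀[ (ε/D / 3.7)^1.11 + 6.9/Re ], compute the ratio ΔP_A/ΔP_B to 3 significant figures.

Pipe A: V = Q/A = 0.00631/0.006277 = 1.005 m/s; Re = 6082; ε/D = 0.00805; Haaland → f = 0.04398; ΔP_A = f(L/D)(ρV²/2) = 6953 Pa.
Pipe B: V = Q/A = 0.00631/0.001276 = 4.947 m/s; Re = 1.349e+04; ε/D = 0.00546; Haaland → f = 0.03646; ΔP_B = f(L/D)(ρV²/2) = 1.364e+05 Pa.
ΔP_A/ΔP_B = 6953/1.364e+05 = 0.0510.

ΔP_A/ΔP_B ≈ 0.0510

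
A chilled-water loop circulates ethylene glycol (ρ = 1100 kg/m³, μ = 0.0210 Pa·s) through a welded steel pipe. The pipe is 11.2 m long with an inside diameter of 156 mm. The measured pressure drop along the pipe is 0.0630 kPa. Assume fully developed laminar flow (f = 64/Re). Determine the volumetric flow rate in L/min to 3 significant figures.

Q ≈ 234 L/min

For laminar flow, f = 64/Re with Re = ρVD/μ, so Darcy-Weisbach reduces to ΔP = 32μLV/D². Solving for V: V = ΔP·D²/(32μL) = 63·(0.156)²/(32·0.021·11.2) = 0.2037 m/s.
Check: Re = ρVD/μ = 1100·0.2037·0.156/0.021 = 1665 < 2300, so the laminar assumption holds.
Q = V·A = 0.2037·(π/4·0.156²) = 0.003894 m³/s = 234 L/min.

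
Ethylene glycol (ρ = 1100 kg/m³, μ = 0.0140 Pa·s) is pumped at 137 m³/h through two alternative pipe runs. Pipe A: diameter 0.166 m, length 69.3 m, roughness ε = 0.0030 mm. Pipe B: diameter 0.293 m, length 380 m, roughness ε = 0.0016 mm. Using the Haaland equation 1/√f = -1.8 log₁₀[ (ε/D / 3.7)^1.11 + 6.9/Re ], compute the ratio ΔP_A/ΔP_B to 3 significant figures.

ΔP_A/ΔP_B ≈ 2.70

Pipe A: V = Q/A = 0.03806/0.02164 = 1.758 m/s; Re = 2.293e+04; ε/D = 1.81e-05; Haaland → f = 0.02491; ΔP_A = f(L/D)(ρV²/2) = 1.769e+04 Pa.
Pipe B: V = Q/A = 0.03806/0.06743 = 0.5644 m/s; Re = 1.299e+04; ε/D = 5.46e-06; Haaland → f = 0.02878; ΔP_B = f(L/D)(ρV²/2) = 6540 Pa.
ΔP_A/ΔP_B = 1.769e+04/6540 = 2.70.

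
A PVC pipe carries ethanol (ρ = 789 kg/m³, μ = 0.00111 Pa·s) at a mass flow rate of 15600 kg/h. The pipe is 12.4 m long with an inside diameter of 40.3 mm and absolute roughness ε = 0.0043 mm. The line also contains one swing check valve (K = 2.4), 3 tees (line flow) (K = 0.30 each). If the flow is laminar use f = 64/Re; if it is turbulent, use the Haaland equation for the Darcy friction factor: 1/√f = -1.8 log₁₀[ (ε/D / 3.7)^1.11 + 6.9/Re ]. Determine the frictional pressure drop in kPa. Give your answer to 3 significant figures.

ṁ = 15600 kg/h = 15600/3600 = 4.333 kg/s.
A = πD²/4 = π(0.0403)²/4 = 0.001276 m²; mean velocity V = ṁ/(ρA) = 4.333/(789 · 0.001276) = 4.306 m/s.
Reynolds number Re = ρVD/μ = 789 · 4.306 · 0.0403 / 0.00111 = 1.233e+05.
Re > 4000 → turbulent. Relative roughness ε/D = 4.3e-06/0.0403 = 0.000107. Haaland: 1/√f = -1.8 log₁₀[(0.000107/3.7)^1.11 + 6.9/1.233e+05] = -1.8 log₁₀[9.13e-06 + 5.59e-05] = 7.536, so f = 0.01761.
Total minor-loss coefficient ΣK = 1·2.4 + 3·0.3 = 3.3.
ΔP = [f·L/D + ΣK]·(ρV²/2) = [0.01761·12.4/0.0403 + 3.3]·(789·4.306²/2) = [5.418 + 3.3]·7314 = 6.376e+04 Pa.
ΔP = 6.376e+04 Pa = 63.8 kPa.

ΔP ≈ 63.8 kPa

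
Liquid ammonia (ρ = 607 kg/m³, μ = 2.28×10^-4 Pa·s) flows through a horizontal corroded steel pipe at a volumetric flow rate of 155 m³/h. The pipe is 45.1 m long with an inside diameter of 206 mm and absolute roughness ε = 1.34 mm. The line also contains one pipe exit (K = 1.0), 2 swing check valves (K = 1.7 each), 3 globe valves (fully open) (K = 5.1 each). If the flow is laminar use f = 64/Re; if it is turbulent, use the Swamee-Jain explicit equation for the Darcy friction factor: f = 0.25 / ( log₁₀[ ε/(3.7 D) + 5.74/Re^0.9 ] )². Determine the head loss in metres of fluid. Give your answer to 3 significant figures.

Q = 155 m³/h = 155/3600 = 0.04306 m³/s.
Cross-sectional area A = πD²/4 = π(0.206)²/4 = 0.03333 m²; mean velocity V = Q/A = 0.04306/0.03333 = 1.292 m/s.
Reynolds number Re = ρVD/μ = 607 · 1.292 · 0.206 / 0.000228 = 7.085e+05.
Re > 4000 → turbulent. Relative roughness ε/D = 0.00134/0.206 = 0.0065. Swamee-Jain: f = 0.25/(log₁₀[0.0065/3.7 + 5.74/7.085e+05^0.9])² = 0.25/(log₁₀[0.00176 + 3.12e-05])² = 0.25/(-2.747)² = 0.03312.
Total minor-loss coefficient ΣK = 1·1 + 2·1.7 + 3·5.1 = 19.7.
ΔP = [f·L/D + ΣK]·(ρV²/2) = [0.03312·45.1/0.206 + 19.7]·(607·1.292²/2) = [7.251 + 19.7]·506.5 = 1.365e+04 Pa.
Head loss h_f = ΔP/(ρg) = 1.365e+04/(607·9.81) = 2.29 m.

h_f ≈ 2.29 m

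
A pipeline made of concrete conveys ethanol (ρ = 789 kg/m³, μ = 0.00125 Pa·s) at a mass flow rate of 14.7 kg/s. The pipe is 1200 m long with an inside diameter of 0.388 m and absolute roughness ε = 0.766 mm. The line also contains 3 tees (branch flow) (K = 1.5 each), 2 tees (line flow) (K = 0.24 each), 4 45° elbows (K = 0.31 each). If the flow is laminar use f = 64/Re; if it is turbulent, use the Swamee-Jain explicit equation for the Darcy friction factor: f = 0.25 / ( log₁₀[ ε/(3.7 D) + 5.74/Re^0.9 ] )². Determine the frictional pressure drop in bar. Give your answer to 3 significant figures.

A = πD²/4 = π(0.388)²/4 = 0.1182 m²; mean velocity V = ṁ/(ρA) = 14.7/(789 · 0.1182) = 0.1576 m/s.
Reynolds number Re = ρVD/μ = 789 · 0.1576 · 0.388 / 0.00125 = 3.859e+04.
Re > 4000 → turbulent. Relative roughness ε/D = 0.000766/0.388 = 0.00197. Swamee-Jain: f = 0.25/(log₁₀[0.00197/3.7 + 5.74/3.859e+04^0.9])² = 0.25/(log₁₀[0.000534 + 0.000428])² = 0.25/(-3.017)² = 0.02746.
Total minor-loss coefficient ΣK = 3·1.5 + 2·0.24 + 4·0.31 = 6.22.
ΔP = [f·L/D + ΣK]·(ρV²/2) = [0.02746·1200/0.388 + 6.22]·(789·0.1576²/2) = [84.94 + 6.22]·9.795 = 892.9 Pa.
ΔP = 892.9 Pa = 0.00893 bar.

ΔP ≈ 0.00893 bar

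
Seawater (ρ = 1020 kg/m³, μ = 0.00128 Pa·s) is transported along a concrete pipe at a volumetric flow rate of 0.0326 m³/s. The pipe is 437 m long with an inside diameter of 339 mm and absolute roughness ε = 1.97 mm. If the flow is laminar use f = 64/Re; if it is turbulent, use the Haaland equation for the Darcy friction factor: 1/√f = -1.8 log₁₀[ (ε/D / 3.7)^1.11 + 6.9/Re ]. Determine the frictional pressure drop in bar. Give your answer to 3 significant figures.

Cross-sectional area A = πD²/4 = π(0.339)²/4 = 0.09026 m²; mean velocity V = Q/A = 0.0326/0.09026 = 0.3612 m/s.
Reynolds number Re = ρVD/μ = 1020 · 0.3612 · 0.339 / 0.00128 = 9.757e+04.
Re > 4000 → turbulent. Relative roughness ε/D = 0.00197/0.339 = 0.00581. Haaland: 1/√f = -1.8 log₁₀[(0.00581/3.7)^1.11 + 6.9/9.757e+04] = -1.8 log₁₀[0.000772 + 7.07e-05] = 5.534, so f = 0.03266.
Darcy-Weisbach: ΔP = f(L/D)(ρV²/2) = 0.03266·(437/0.339)·(1020·0.3612²/2) = 0.03266·1289·66.53 = 2801 Pa.
ΔP = 2801 Pa = 0.0280 bar.

ΔP ≈ 0.0280 bar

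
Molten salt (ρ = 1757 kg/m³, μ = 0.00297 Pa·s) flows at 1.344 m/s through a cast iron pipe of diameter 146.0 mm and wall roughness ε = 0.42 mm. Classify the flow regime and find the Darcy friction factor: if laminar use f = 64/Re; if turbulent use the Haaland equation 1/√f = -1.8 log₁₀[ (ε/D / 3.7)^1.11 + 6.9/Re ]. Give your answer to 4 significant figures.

Re = ρVD/μ = 1757·1.344·0.146/0.00297 = 1.161e+05.
Re > 4000 → turbulent. ε/D = 0.00042/0.146 = 0.00288; Haaland: 1/√f = -1.8 log₁₀[0.000354 + 5.94e-05] = 6.091, so f = 0.02695.

f ≈ 0.02695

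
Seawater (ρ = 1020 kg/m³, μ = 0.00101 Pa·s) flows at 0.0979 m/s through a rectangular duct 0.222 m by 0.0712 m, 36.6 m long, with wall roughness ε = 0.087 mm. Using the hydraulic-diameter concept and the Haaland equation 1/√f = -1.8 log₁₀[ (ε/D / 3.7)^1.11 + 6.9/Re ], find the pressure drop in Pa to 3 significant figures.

Hydraulic diameter D_h = 4A/P = 4·(0.222·0.0712)/(2·(0.222+0.0712)) = 0.06323/0.5864 = 0.1078 m.
Re = ρVD_h/μ = 1020·0.0979·0.1078/0.00101 = 1.066e+04.
ε/D_h = 8.7e-05/0.1078 = 0.000807; Haaland gives 1/√f = -1.8 log₁₀[8.63e-05+0.000647] = 5.642, so f = 0.03141.
ΔP = f(L/D_h)(ρV²/2) = 0.03141·36.6/0.1078·4.888 = 52.12 Pa.

ΔP ≈ 52.1 Pa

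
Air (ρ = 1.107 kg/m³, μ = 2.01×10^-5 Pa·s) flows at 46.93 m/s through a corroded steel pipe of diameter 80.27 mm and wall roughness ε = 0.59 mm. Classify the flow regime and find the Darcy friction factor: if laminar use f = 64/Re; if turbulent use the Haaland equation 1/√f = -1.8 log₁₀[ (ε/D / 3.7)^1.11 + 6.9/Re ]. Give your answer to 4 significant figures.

f ≈ 0.03464

Re = ρVD/μ = 1.107·46.93·0.08027/2.01e-05 = 2.075e+05.
Re > 4000 → turbulent. ε/D = 0.00059/0.08027 = 0.00735; Haaland: 1/√f = -1.8 log₁₀[0.001 + 3.33e-05] = 5.373, so f = 0.03464.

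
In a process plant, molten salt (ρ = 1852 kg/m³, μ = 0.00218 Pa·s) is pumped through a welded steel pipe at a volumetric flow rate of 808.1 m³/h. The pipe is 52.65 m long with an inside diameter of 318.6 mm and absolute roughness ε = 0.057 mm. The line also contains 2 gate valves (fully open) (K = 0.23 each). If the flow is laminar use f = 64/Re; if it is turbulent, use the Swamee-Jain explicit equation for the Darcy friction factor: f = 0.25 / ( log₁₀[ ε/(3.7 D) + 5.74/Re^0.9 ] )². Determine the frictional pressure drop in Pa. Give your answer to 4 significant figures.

ΔP ≈ 21330 Pa

Q = 808.1 m³/h = 808.1/3600 = 0.2245 m³/s.
Cross-sectional area A = πD²/4 = π(0.3186)²/4 = 0.07972 m²; mean velocity V = Q/A = 0.2245/0.07972 = 2.816 m/s.
Reynolds number Re = ρVD/μ = 1852 · 2.816 · 0.3186 / 0.00218 = 7.621e+05.
Re > 4000 → turbulent. Relative roughness ε/D = 5.7e-05/0.3186 = 0.000179. Swamee-Jain: f = 0.25/(log₁₀[0.000179/3.7 + 5.74/7.621e+05^0.9])² = 0.25/(log₁₀[4.84e-05 + 2.92e-05])² = 0.25/(-4.111)² = 0.0148.
Total minor-loss coefficient ΣK = 2·0.23 = 0.46.
ΔP = [f·L/D + ΣK]·(ρV²/2) = [0.0148·52.65/0.3186 + 0.46]·(1852·2.816²/2) = [2.445 + 0.46]·7341 = 2.133e+04 Pa.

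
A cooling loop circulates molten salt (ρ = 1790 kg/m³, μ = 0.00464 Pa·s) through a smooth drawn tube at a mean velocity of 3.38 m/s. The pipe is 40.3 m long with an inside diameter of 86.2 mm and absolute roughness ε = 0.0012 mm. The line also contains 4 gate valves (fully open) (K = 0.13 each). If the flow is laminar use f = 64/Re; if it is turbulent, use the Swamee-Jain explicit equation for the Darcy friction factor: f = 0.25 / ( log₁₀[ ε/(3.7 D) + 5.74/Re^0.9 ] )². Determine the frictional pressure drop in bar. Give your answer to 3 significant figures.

ΔP ≈ 0.891 bar

Reynolds number Re = ρVD/μ = 1790 · 3.38 · 0.0862 / 0.00464 = 1.124e+05.
Re > 4000 → turbulent. Relative roughness ε/D = 1.2e-06/0.0862 = 1.39e-05. Swamee-Jain: f = 0.25/(log₁₀[1.39e-05/3.7 + 5.74/1.124e+05^0.9])² = 0.25/(log₁₀[3.76e-06 + 0.000163])² = 0.25/(-3.777)² = 0.01753.
Total minor-loss coefficient ΣK = 4·0.13 = 0.52.
ΔP = [f·L/D + ΣK]·(ρV²/2) = [0.01753·40.3/0.0862 + 0.52]·(1790·3.38²/2) = [8.194 + 0.52]·1.022e+04 = 8.909e+04 Pa.
ΔP = 8.909e+04 Pa = 0.891 bar.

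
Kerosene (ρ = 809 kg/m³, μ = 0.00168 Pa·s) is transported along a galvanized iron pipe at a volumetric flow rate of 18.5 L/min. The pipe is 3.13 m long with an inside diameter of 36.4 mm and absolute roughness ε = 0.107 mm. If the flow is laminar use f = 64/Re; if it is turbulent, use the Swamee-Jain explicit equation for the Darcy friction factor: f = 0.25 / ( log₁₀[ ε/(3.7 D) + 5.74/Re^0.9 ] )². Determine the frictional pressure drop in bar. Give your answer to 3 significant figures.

ΔP ≈ 0.00125 bar

Q = 18.5 L/min = 18.5/60000 = 0.0003083 m³/s.
Cross-sectional area A = πD²/4 = π(0.0364)²/4 = 0.001041 m²; mean velocity V = Q/A = 0.0003083/0.001041 = 0.2963 m/s.
Reynolds number Re = ρVD/μ = 809 · 0.2963 · 0.0364 / 0.00168 = 5194.
Re > 4000 → turbulent. Relative roughness ε/D = 0.000107/0.0364 = 0.00294. Swamee-Jain: f = 0.25/(log₁₀[0.00294/3.7 + 5.74/5194^0.9])² = 0.25/(log₁₀[0.000794 + 0.0026])² = 0.25/(-2.469)² = 0.041.
Darcy-Weisbach: ΔP = f(L/D)(ρV²/2) = 0.041·(3.13/0.0364)·(809·0.2963²/2) = 0.041·85.99·35.51 = 125.2 Pa.
ΔP = 125.2 Pa = 0.00125 bar.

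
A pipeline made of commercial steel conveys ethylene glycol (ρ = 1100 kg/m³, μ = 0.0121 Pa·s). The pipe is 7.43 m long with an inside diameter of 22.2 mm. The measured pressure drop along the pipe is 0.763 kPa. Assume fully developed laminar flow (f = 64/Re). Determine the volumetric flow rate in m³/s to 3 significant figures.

For laminar flow, f = 64/Re with Re = ρVD/μ, so Darcy-Weisbach reduces to ΔP = 32μLV/D². Solving for V: V = ΔP·D²/(32μL) = 763·(0.0222)²/(32·0.0121·7.43) = 0.1307 m/s.
Check: Re = ρVD/μ = 1100·0.1307·0.0222/0.0121 = 263.8 < 2300, so the laminar assumption holds.
Q = V·A = 0.1307·(π/4·0.0222²) = 5.059e-05 m³/s = 5.06×10^-5 m³/s.

Q ≈ 5.06×10^-5 m³/s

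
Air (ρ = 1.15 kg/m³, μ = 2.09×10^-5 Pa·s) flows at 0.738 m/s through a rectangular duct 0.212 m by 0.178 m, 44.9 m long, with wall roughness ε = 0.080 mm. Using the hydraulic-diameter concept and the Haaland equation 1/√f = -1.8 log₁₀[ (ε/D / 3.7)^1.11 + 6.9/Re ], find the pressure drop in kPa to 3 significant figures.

ΔP ≈ 0.00243 kPa

Hydraulic diameter D_h = 4A/P = 4·(0.212·0.178)/(2·(0.212+0.178)) = 0.1509/0.78 = 0.1935 m.
Re = ρVD_h/μ = 1.15·0.738·0.1935/2.09e-05 = 7858.
ε/D_h = 8e-05/0.1935 = 0.000413; Haaland gives 1/√f = -1.8 log₁₀[4.11e-05+0.000878] = 5.466, so f = 0.03347.
ΔP = f(L/D_h)(ρV²/2) = 0.03347·44.9/0.1935·0.3132 = 2.432 Pa.
ΔP = 0.00243 kPa.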